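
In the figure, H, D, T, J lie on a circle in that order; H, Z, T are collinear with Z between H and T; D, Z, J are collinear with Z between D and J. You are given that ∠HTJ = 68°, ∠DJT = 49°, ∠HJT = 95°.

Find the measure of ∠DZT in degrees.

∠DZT = 117°

1. ∠HDJ = 68°  [same arc HJ]
2. ∠DHT = 49°  [same arc DT]
3. ∠DZH = 63°  [△HZD]
4. ∠DZT = 117°  [linear pair at Z on HT]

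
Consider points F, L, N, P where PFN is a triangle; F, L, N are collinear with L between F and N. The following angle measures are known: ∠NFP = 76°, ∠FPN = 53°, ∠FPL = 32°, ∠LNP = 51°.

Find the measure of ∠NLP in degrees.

1. ∠LFP = 76°  [L on ray FN]
2. ∠FLP = 72°  [△PFL]
3. ∠NLP = 108°  [linear pair at L on FN]

∠NLP = 108°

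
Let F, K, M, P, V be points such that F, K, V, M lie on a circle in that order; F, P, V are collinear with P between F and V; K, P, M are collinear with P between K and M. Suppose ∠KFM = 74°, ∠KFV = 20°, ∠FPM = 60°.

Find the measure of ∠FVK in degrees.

1. ∠KVM = 106°  [cyclic FKVM, opposite ∠F+∠V]
2. ∠KMV = 20°  [same arc KV]
3. ∠KPV = 60°  [vertical angles at P]
4. ∠MKV = 54°  [△KVM]
5. ∠FVK = 66°  [△KPV]

∠FVK = 66°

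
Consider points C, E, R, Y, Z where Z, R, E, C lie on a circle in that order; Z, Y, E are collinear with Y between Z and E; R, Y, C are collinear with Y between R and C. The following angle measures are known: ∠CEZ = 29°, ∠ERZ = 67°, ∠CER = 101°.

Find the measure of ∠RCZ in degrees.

1. ∠CRZ = 29°  [same arc ZC]
2. ∠CZR = 79°  [cyclic ZREC, opposite ∠Z+∠E]
3. ∠RCZ = 72°  [△ZRC]

∠RCZ = 72°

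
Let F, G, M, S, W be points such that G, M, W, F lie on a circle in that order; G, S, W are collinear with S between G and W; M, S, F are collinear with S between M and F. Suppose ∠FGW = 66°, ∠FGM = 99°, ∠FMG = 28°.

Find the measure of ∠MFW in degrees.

∠MFW = 33°

1. ∠FMW = 66°  [same arc WF]
2. ∠FWM = 81°  [cyclic GMWF, opposite ∠G+∠W]
3. ∠MFW = 33°  [△MWF]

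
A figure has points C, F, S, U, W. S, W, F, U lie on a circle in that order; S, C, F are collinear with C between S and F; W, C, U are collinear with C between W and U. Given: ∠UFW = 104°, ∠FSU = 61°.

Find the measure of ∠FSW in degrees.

1. ∠FWU = 61°  [same arc FU]
2. ∠FUW = 15°  [△WFU]
3. ∠FSW = 15°  [same arc WF]

∠FSW = 15°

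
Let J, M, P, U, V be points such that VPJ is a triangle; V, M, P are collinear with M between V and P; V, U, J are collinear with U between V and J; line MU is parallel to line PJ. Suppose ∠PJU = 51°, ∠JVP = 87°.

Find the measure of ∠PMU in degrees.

1. ∠PJV = 51°  [U on ray JV]
2. ∠JPV = 42°  [△VPJ]
3. ∠UMV = 42°  [MU∥PJ, corresponding at M]
4. ∠PMU = 138°  [linear pair at M on VP]

∠PMU = 138°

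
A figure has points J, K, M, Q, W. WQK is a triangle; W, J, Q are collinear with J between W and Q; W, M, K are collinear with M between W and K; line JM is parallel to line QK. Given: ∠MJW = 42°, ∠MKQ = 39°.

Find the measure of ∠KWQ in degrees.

∠KWQ = 99°

1. ∠KQW = 42°  [JM∥QK, corresponding at J]
2. ∠QKW = 39°  [M on ray KW]
3. ∠KWQ = 99°  [△WQK]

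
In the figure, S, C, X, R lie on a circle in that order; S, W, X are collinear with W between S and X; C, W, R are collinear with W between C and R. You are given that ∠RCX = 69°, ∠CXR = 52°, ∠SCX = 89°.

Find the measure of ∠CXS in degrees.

∠CXS = 32°

1. ∠CRX = 59°  [△CXR]
2. ∠CSX = 59°  [same arc CX]
3. ∠CXS = 32°  [△SCX]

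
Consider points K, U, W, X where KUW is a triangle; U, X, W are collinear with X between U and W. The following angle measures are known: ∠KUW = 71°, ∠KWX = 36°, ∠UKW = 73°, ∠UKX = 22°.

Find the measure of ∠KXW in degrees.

1. ∠KUX = 71°  [X on ray UW]
2. ∠KXU = 87°  [△KUX]
3. ∠KXW = 93°  [linear pair at X on UW]

∠KXW = 93°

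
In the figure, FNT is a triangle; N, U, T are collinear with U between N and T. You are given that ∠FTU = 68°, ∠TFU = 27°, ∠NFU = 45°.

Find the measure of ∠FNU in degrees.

1. ∠FUT = 85°  [△FUT]
2. ∠FUN = 95°  [linear pair at U on NT]
3. ∠FNU = 40°  [△FNU]

∠FNU = 40°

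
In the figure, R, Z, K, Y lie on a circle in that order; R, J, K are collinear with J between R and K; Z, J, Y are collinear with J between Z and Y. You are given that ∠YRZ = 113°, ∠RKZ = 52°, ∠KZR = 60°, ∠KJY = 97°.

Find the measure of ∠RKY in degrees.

1. ∠RYZ = 52°  [same arc RZ]
2. ∠KYR = 120°  [cyclic RZKY, opposite ∠Z+∠Y]
3. ∠RJY = 83°  [linear pair at J on RK]
4. ∠KRY = 45°  [△RJY]
5. ∠RKY = 15°  [△RKY]

∠RKY = 15°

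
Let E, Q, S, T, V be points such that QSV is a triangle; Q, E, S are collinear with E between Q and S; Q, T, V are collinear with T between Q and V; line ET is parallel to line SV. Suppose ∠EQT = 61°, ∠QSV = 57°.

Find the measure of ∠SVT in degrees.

1. ∠SQV = 61°  [E on QS, T on QV]
2. ∠QVS = 62°  [△QSV]
3. ∠SVT = 62°  [T on ray VQ]

∠SVT = 62°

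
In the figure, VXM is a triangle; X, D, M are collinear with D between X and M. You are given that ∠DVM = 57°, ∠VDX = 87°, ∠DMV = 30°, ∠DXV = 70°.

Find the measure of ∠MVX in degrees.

1. ∠VMX = 30°  [D on ray MX]
2. ∠MXV = 70°  [D on ray XM]
3. ∠MVX = 80°  [△VXM]

∠MVX = 80°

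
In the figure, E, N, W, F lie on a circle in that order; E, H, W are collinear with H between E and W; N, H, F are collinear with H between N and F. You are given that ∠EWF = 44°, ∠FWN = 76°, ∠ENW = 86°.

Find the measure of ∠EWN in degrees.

∠EWN = 32°

1. ∠ENF = 44°  [same arc EF]
2. ∠FEN = 104°  [cyclic ENWF, opposite ∠E+∠W]
3. ∠EFN = 32°  [△ENF]
4. ∠EWN = 32°  [same arc EN]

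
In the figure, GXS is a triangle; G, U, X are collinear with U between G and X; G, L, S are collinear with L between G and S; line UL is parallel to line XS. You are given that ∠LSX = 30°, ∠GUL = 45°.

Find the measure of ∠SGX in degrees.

1. ∠GSX = 30°  [L on ray SG]
2. ∠GXS = 45°  [UL∥XS, corresponding at U]
3. ∠SGX = 105°  [△GXS]

∠SGX = 105°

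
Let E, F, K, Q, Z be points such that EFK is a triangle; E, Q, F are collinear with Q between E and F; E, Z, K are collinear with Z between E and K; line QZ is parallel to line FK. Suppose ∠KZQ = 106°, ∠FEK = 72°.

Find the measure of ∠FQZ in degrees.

∠FQZ = 146°

1. ∠EZQ = 74°  [linear pair at Z on EK]
2. ∠QEZ = 72°  [Q on EF, Z on EK]
3. ∠EQZ = 34°  [△EQZ]
4. ∠FQZ = 146°  [linear pair at Q on EF]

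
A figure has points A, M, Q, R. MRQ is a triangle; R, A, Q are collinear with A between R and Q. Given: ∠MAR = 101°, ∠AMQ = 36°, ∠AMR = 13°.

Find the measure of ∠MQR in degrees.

∠MQR = 65°

1. ∠MAQ = 79°  [linear pair at A on RQ]
2. ∠AQM = 65°  [△MAQ]
3. ∠MQR = 65°  [A on ray QR]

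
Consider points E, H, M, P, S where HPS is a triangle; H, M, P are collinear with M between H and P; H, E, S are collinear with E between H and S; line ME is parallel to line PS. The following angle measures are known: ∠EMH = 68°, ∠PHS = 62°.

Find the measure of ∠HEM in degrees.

∠HEM = 50°

1. ∠HPS = 68°  [ME∥PS, corresponding at M]
2. ∠HSP = 50°  [△HPS]
3. ∠HEM = 50°  [ME∥PS, corresponding at E]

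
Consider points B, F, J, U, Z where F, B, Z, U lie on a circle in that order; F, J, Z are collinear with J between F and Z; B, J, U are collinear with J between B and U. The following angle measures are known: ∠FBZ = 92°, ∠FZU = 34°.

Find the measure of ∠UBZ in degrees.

1. ∠FUZ = 88°  [cyclic FBZU, opposite ∠B+∠U]
2. ∠UFZ = 58°  [△FZU]
3. ∠UBZ = 58°  [same arc ZU]

∠UBZ = 58°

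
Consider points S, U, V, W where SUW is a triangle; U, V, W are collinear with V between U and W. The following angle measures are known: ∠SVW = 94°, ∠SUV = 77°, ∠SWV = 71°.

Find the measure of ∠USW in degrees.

1. ∠SUW = 77°  [V on ray UW]
2. ∠SWU = 71°  [V on ray WU]
3. ∠USW = 32°  [△SUW]

∠USW = 32°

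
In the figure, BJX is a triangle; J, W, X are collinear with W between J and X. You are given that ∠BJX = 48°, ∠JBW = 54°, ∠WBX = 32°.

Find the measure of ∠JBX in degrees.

1. ∠BJW = 48°  [W on ray JX]
2. ∠BWJ = 78°  [△BJW]
3. ∠BWX = 102°  [linear pair at W on JX]
4. ∠BXW = 46°  [△BWX]
5. ∠BXJ = 46°  [W on ray XJ]
6. ∠JBX = 86°  [△BJX]

∠JBX = 86°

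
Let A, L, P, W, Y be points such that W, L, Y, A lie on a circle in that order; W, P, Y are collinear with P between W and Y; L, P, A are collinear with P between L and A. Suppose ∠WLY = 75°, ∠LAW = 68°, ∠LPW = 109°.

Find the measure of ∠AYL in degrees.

1. ∠LYW = 68°  [same arc WL]
2. ∠LPY = 71°  [linear pair at P on WY]
3. ∠LWY = 37°  [△WLY]
4. ∠ALY = 41°  [△LPY]
5. ∠LAY = 37°  [same arc LY]
6. ∠AYL = 102°  [△LYA]

∠AYL = 102°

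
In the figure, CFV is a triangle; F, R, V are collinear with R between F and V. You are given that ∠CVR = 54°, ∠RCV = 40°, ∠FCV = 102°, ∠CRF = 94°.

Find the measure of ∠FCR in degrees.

1. ∠CVF = 54°  [R on ray VF]
2. ∠CFV = 24°  [△CFV]
3. ∠CFR = 24°  [R on ray FV]
4. ∠FCR = 62°  [△CFR]

∠FCR = 62°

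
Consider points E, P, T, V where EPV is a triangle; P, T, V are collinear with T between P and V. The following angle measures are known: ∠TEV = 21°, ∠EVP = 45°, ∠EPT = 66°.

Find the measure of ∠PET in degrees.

∠PET = 48°

1. ∠EVT = 45°  [T on ray VP]
2. ∠ETV = 114°  [△ETV]
3. ∠ETP = 66°  [linear pair at T on PV]
4. ∠PET = 48°  [△EPT]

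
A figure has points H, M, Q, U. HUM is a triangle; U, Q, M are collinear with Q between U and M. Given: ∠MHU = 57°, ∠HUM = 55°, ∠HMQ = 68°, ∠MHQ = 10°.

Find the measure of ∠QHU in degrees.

1. ∠HUQ = 55°  [Q on ray UM]
2. ∠HQM = 102°  [△HQM]
3. ∠HQU = 78°  [linear pair at Q on UM]
4. ∠QHU = 47°  [△HUQ]

∠QHU = 47°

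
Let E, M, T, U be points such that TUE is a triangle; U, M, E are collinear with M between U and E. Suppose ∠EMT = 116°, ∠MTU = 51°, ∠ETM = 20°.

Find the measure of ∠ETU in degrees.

1. ∠MET = 44°  [△TME]
2. ∠TMU = 64°  [linear pair at M on UE]
3. ∠MUT = 65°  [△TUM]
4. ∠TEU = 44°  [M on ray EU]
5. ∠EUT = 65°  [M on ray UE]
6. ∠ETU = 71°  [△TUE]

∠ETU = 71°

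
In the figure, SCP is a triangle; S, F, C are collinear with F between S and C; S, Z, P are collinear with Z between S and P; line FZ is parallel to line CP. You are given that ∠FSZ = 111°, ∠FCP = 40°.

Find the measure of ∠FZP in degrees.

1. ∠CSP = 111°  [F on SC, Z on SP]
2. ∠PCS = 40°  [F on ray CS]
3. ∠CPS = 29°  [△SCP]
4. ∠FZS = 29°  [FZ∥CP, corresponding at Z]
5. ∠FZP = 151°  [linear pair at Z on SP]

∠FZP = 151°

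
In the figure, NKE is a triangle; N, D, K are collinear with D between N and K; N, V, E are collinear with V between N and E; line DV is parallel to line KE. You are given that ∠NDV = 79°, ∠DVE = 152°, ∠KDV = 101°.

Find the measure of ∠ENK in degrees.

∠ENK = 73°

1. ∠DVN = 28°  [linear pair at V on NE]
2. ∠DNV = 73°  [△NDV]
3. ∠ENK = 73°  [D on NK, V on NE]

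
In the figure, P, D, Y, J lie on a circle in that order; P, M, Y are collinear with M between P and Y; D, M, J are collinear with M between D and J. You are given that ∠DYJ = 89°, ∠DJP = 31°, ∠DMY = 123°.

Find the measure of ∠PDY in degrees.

1. ∠DPJ = 91°  [cyclic PDYJ, opposite ∠P+∠Y]
2. ∠DYP = 31°  [same arc PD]
3. ∠JDP = 58°  [△PDJ]
4. ∠DMP = 57°  [linear pair at M on PY]
5. ∠DPY = 65°  [△PMD]
6. ∠PDY = 84°  [△PDY]

∠PDY = 84°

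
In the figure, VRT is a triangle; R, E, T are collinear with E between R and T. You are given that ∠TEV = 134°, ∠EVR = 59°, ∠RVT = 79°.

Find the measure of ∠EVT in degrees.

1. ∠REV = 46°  [linear pair at E on RT]
2. ∠ERV = 75°  [△VRE]
3. ∠TRV = 75°  [E on ray RT]
4. ∠RTV = 26°  [△VRT]
5. ∠ETV = 26°  [E on ray TR]
6. ∠EVT = 20°  [△VET]

∠EVT = 20°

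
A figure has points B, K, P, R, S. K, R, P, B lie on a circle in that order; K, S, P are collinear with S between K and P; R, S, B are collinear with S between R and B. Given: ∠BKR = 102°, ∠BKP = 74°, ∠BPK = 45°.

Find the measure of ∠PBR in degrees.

1. ∠BPR = 78°  [cyclic KRPB, opposite ∠K+∠P]
2. ∠BRP = 74°  [same arc PB]
3. ∠PBR = 28°  [△RPB]

∠PBR = 28°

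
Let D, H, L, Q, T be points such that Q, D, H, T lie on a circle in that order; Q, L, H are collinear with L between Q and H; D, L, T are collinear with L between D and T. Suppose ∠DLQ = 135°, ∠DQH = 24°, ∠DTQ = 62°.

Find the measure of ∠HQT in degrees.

∠HQT = 73°

1. ∠HLT = 135°  [vertical angles at L]
2. ∠QLT = 45°  [linear pair at L on QH]
3. ∠HQT = 73°  [△QLT]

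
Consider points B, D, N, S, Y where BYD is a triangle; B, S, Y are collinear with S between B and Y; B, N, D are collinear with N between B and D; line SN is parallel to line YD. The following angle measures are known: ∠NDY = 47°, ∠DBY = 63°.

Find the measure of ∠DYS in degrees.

∠DYS = 70°

1. ∠BDY = 47°  [N on ray DB]
2. ∠BYD = 70°  [△BYD]
3. ∠DYS = 70°  [S on ray YB]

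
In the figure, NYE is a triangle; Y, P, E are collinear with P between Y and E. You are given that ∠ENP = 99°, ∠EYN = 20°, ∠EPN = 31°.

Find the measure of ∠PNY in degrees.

∠PNY = 11°

1. ∠NYP = 20°  [P on ray YE]
2. ∠NPY = 149°  [linear pair at P on YE]
3. ∠PNY = 11°  [△NYP]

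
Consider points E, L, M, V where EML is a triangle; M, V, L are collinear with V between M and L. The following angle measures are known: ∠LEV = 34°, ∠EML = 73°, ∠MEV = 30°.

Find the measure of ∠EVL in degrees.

∠EVL = 103°

1. ∠EMV = 73°  [V on ray ML]
2. ∠EVM = 77°  [△EMV]
3. ∠EVL = 103°  [linear pair at V on ML]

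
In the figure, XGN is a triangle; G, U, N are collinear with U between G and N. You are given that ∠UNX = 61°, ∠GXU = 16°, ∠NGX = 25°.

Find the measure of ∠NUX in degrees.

∠NUX = 41°

1. ∠UGX = 25°  [U on ray GN]
2. ∠GUX = 139°  [△XGU]
3. ∠NUX = 41°  [linear pair at U on GN]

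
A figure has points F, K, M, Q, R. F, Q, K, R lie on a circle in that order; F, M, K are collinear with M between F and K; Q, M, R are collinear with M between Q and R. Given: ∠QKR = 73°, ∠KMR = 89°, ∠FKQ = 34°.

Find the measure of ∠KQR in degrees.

1. ∠FMQ = 89°  [vertical angles at M]
2. ∠KMQ = 91°  [linear pair at M on FK]
3. ∠KQR = 55°  [△QMK]

∠KQR = 55°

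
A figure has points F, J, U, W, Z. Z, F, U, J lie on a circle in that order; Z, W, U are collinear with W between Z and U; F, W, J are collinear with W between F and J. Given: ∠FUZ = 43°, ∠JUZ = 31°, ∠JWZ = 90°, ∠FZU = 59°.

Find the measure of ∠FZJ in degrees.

∠FZJ = 106°

1. ∠FJZ = 43°  [same arc ZF]
2. ∠JFZ = 31°  [same arc ZJ]
3. ∠FZJ = 106°  [△ZFJ]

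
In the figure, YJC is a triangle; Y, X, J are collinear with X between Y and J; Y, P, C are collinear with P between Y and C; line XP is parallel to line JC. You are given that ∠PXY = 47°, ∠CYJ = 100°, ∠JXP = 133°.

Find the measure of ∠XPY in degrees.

∠XPY = 33°

1. ∠CJY = 47°  [XP∥JC, corresponding at X]
2. ∠JCY = 33°  [△YJC]
3. ∠XPY = 33°  [XP∥JC, corresponding at P]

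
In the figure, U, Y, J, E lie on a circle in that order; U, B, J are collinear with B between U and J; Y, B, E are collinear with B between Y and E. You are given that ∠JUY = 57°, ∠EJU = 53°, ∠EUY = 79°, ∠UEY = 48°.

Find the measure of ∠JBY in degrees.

1. ∠JEY = 57°  [same arc YJ]
2. ∠EJY = 101°  [cyclic UYJE, opposite ∠U+∠J]
3. ∠UJY = 48°  [same arc UY]
4. ∠EYJ = 22°  [△YJE]
5. ∠JBY = 110°  [△YBJ]

∠JBY = 110°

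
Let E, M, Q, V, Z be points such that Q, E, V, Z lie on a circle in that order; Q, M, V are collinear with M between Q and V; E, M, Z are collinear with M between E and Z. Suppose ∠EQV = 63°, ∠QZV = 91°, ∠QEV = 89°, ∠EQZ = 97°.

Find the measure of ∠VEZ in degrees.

∠VEZ = 34°

1. ∠EZV = 63°  [same arc EV]
2. ∠EVZ = 83°  [cyclic QEVZ, opposite ∠Q+∠V]
3. ∠VEZ = 34°  [△EVZ]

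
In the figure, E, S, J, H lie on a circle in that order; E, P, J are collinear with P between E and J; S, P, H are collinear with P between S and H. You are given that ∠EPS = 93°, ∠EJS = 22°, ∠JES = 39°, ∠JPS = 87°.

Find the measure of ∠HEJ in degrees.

∠HEJ = 71°

1. ∠EHS = 22°  [same arc ES]
2. ∠EPH = 87°  [vertical angles at P]
3. ∠HEJ = 71°  [△EPH]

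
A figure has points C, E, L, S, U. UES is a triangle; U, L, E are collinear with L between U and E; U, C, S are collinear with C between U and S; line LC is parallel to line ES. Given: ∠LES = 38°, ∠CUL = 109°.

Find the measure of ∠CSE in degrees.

∠CSE = 33°

1. ∠SEU = 38°  [L on ray EU]
2. ∠EUS = 109°  [L on UE, C on US]
3. ∠ESU = 33°  [△UES]
4. ∠CSE = 33°  [C on ray SU]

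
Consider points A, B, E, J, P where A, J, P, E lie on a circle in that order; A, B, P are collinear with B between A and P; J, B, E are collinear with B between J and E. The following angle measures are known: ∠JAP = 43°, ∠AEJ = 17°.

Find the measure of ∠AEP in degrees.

∠AEP = 60°

1. ∠APJ = 17°  [same arc AJ]
2. ∠AJP = 120°  [△AJP]
3. ∠AEP = 60°  [cyclic AJPE, opposite ∠J+∠E]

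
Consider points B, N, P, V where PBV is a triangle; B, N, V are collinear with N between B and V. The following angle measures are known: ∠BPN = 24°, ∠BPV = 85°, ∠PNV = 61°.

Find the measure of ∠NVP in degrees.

1. ∠BNP = 119°  [linear pair at N on BV]
2. ∠NBP = 37°  [△PBN]
3. ∠PBV = 37°  [N on ray BV]
4. ∠BVP = 58°  [△PBV]
5. ∠NVP = 58°  [N on ray VB]

∠NVP = 58°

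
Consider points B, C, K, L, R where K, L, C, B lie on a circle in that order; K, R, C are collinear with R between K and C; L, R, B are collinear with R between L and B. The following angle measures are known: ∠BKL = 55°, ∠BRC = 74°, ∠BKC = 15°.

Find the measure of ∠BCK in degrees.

∠BCK = 66°

1. ∠BCL = 125°  [cyclic KLCB, opposite ∠K+∠C]
2. ∠BLC = 15°  [same arc CB]
3. ∠CBL = 40°  [△LCB]
4. ∠BCK = 66°  [△CRB]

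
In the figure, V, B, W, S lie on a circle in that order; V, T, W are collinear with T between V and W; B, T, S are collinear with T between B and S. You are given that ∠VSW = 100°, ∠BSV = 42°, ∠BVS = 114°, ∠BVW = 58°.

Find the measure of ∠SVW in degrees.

∠SVW = 56°

1. ∠SBV = 24°  [△VBS]
2. ∠SWV = 24°  [same arc VS]
3. ∠SVW = 56°  [△VWS]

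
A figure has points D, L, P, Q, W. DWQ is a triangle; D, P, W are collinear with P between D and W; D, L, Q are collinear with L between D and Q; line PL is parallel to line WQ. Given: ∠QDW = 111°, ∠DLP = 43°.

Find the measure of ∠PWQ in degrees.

1. ∠LDP = 111°  [P on DW, L on DQ]
2. ∠DPL = 26°  [△DPL]
3. ∠LPW = 154°  [linear pair at P on DW]
4. ∠PWQ = 26°  [PL∥WQ, co-interior at W–P]

∠PWQ = 26°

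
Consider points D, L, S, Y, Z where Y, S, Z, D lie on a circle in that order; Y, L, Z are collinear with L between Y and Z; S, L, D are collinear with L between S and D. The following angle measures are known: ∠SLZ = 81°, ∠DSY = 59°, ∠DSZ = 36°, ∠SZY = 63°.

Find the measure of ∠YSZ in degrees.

∠YSZ = 95°

1. ∠SLY = 99°  [linear pair at L on YZ]
2. ∠SYZ = 22°  [△YLS]
3. ∠YSZ = 95°  [△YSZ]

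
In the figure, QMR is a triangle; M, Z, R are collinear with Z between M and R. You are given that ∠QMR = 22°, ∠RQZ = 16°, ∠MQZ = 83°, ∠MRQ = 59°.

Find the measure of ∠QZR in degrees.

1. ∠QMZ = 22°  [Z on ray MR]
2. ∠MZQ = 75°  [△QMZ]
3. ∠QZR = 105°  [linear pair at Z on MR]

∠QZR = 105°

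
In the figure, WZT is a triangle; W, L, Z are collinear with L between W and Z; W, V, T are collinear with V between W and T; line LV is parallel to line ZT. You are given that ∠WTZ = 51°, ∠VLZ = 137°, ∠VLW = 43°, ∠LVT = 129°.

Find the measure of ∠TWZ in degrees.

1. ∠LVW = 51°  [LV∥ZT, corresponding at V]
2. ∠LWV = 86°  [△WLV]
3. ∠TWZ = 86°  [L on WZ, V on WT]

∠TWZ = 86°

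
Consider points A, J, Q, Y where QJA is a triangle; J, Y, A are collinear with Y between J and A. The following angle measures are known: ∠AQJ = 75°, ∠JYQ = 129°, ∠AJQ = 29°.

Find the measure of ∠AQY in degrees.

∠AQY = 53°

1. ∠JAQ = 76°  [△QJA]
2. ∠AYQ = 51°  [linear pair at Y on JA]
3. ∠QAY = 76°  [Y on ray AJ]
4. ∠AQY = 53°  [△QYA]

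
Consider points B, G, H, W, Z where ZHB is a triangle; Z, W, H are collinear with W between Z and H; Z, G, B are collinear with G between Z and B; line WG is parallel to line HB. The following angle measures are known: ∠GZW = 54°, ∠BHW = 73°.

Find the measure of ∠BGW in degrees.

∠BGW = 127°

1. ∠BZH = 54°  [W on ZH, G on ZB]
2. ∠BHZ = 73°  [W on ray HZ]
3. ∠HBZ = 53°  [△ZHB]
4. ∠WGZ = 53°  [WG∥HB, corresponding at G]
5. ∠BGW = 127°  [linear pair at G on ZB]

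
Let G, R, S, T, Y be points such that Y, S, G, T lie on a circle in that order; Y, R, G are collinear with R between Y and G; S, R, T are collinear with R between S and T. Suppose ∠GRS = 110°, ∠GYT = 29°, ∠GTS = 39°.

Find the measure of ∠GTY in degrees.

∠GTY = 80°

1. ∠GST = 29°  [same arc GT]
2. ∠GYS = 39°  [same arc SG]
3. ∠SGY = 41°  [△SRG]
4. ∠GSY = 100°  [△YSG]
5. ∠GTY = 80°  [cyclic YSGT, opposite ∠S+∠T]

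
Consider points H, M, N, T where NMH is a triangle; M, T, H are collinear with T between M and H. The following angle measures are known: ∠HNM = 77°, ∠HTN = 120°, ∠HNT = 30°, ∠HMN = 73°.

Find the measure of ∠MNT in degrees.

∠MNT = 47°

1. ∠MTN = 60°  [linear pair at T on MH]
2. ∠NMT = 73°  [T on ray MH]
3. ∠MNT = 47°  [△NMT]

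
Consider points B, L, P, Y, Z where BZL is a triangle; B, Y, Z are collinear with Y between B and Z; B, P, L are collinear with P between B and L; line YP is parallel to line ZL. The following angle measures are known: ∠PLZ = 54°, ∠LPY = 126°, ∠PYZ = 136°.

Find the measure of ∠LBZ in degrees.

1. ∠BPY = 54°  [linear pair at P on BL]
2. ∠BYP = 44°  [linear pair at Y on BZ]
3. ∠PBY = 82°  [△BYP]
4. ∠LBZ = 82°  [Y on BZ, P on BL]

∠LBZ = 82°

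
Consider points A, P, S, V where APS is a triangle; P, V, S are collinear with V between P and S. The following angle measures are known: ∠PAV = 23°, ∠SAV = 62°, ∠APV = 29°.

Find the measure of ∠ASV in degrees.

1. ∠AVP = 128°  [△APV]
2. ∠AVS = 52°  [linear pair at V on PS]
3. ∠ASV = 66°  [△AVS]

∠ASV = 66°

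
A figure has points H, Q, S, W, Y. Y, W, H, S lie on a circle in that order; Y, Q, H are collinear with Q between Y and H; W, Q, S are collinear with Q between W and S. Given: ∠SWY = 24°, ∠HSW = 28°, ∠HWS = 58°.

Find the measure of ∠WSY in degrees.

1. ∠SHY = 24°  [same arc YS]
2. ∠HQS = 128°  [△HQS]
3. ∠HYS = 58°  [same arc HS]
4. ∠SQY = 52°  [linear pair at Q on YH]
5. ∠WSY = 70°  [△YQS]

∠WSY = 70°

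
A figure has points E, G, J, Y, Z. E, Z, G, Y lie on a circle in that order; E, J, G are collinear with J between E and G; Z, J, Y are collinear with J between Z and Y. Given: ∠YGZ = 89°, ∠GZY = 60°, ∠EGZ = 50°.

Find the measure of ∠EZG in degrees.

1. ∠GYZ = 31°  [△ZGY]
2. ∠GEZ = 31°  [same arc ZG]
3. ∠EZG = 99°  [△EZG]

∠EZG = 99°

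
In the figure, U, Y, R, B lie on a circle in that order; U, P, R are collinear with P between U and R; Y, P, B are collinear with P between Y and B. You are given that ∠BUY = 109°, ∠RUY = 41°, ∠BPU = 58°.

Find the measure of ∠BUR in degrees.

∠BUR = 68°

1. ∠BRY = 71°  [cyclic UYRB, opposite ∠U+∠R]
2. ∠RBY = 41°  [same arc YR]
3. ∠BYR = 68°  [△YRB]
4. ∠BUR = 68°  [same arc RB]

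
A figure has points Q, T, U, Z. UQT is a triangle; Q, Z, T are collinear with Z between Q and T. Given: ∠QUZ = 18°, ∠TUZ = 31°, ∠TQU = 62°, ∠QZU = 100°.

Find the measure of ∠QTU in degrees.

∠QTU = 69°

1. ∠TZU = 80°  [linear pair at Z on QT]
2. ∠UTZ = 69°  [△UZT]
3. ∠QTU = 69°  [Z on ray TQ]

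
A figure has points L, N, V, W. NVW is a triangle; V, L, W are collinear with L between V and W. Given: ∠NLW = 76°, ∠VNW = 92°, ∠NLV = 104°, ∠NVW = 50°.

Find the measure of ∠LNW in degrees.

∠LNW = 66°

1. ∠NWV = 38°  [△NVW]
2. ∠LWN = 38°  [L on ray WV]
3. ∠LNW = 66°  [△NLW]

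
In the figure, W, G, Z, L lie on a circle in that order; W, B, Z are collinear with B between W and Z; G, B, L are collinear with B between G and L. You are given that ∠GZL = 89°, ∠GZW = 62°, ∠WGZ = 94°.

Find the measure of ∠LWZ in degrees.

∠LWZ = 67°

1. ∠GWL = 91°  [cyclic WGZL, opposite ∠W+∠Z]
2. ∠GLW = 62°  [same arc WG]
3. ∠WLZ = 86°  [cyclic WGZL, opposite ∠G+∠L]
4. ∠LGW = 27°  [△WGL]
5. ∠LZW = 27°  [same arc WL]
6. ∠LWZ = 67°  [△WZL]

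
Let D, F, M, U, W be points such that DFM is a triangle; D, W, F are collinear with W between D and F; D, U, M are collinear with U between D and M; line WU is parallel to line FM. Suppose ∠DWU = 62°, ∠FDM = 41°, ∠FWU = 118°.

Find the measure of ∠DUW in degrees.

1. ∠DFM = 62°  [WU∥FM, corresponding at W]
2. ∠DMF = 77°  [△DFM]
3. ∠DUW = 77°  [WU∥FM, corresponding at U]

∠DUW = 77°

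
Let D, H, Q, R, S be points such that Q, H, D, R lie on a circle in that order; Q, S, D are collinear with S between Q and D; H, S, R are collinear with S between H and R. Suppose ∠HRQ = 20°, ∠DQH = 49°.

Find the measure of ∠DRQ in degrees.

1. ∠HDQ = 20°  [same arc QH]
2. ∠DHQ = 111°  [△QHD]
3. ∠DRQ = 69°  [cyclic QHDR, opposite ∠H+∠R]

∠DRQ = 69°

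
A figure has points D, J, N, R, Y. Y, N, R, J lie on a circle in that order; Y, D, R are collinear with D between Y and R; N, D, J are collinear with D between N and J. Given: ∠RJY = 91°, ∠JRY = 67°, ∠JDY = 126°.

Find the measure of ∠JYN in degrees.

1. ∠JYR = 22°  [△YRJ]
2. ∠JNY = 67°  [same arc YJ]
3. ∠NJY = 32°  [△YDJ]
4. ∠JYN = 81°  [△YNJ]

∠JYN = 81°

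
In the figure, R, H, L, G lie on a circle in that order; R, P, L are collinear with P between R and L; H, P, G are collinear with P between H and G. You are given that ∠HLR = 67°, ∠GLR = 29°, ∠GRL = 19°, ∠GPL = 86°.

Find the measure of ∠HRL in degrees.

1. ∠GHR = 29°  [same arc RG]
2. ∠HPR = 86°  [vertical angles at P]
3. ∠HRL = 65°  [△RPH]

∠HRL = 65°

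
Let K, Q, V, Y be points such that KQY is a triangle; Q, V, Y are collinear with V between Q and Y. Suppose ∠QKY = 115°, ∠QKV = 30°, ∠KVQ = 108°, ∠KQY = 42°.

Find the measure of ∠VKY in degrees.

1. ∠KYQ = 23°  [△KQY]
2. ∠KVY = 72°  [linear pair at V on QY]
3. ∠KYV = 23°  [V on ray YQ]
4. ∠VKY = 85°  [△KVY]

∠VKY = 85°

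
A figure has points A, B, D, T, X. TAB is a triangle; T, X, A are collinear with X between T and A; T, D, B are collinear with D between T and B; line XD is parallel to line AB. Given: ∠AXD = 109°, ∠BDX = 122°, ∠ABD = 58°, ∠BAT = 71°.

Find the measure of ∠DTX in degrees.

1. ∠DXT = 71°  [linear pair at X on TA]
2. ∠TDX = 58°  [linear pair at D on TB]
3. ∠DTX = 51°  [△TXD]

∠DTX = 51°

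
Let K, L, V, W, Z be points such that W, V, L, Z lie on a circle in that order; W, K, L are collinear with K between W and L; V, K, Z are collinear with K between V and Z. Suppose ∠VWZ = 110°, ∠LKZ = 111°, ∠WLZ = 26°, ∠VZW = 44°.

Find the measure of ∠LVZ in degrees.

∠LVZ = 67°

1. ∠VLZ = 70°  [cyclic WVLZ, opposite ∠W+∠L]
2. ∠LZV = 43°  [△LKZ]
3. ∠LVZ = 67°  [△VLZ]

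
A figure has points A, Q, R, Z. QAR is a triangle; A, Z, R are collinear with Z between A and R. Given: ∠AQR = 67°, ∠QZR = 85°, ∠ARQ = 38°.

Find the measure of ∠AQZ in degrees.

∠AQZ = 10°

1. ∠QAR = 75°  [△QAR]
2. ∠AZQ = 95°  [linear pair at Z on AR]
3. ∠QAZ = 75°  [Z on ray AR]
4. ∠AQZ = 10°  [△QAZ]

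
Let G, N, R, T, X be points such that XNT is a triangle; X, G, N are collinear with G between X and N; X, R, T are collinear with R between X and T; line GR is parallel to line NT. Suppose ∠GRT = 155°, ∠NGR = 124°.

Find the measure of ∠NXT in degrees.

∠NXT = 99°

1. ∠GRX = 25°  [linear pair at R on XT]
2. ∠RGX = 56°  [linear pair at G on XN]
3. ∠GXR = 99°  [△XGR]
4. ∠NXT = 99°  [G on XN, R on XT]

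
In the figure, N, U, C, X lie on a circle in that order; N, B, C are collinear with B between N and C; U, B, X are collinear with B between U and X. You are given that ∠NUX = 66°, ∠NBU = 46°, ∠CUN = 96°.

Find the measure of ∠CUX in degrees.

∠CUX = 30°

1. ∠CNU = 68°  [△NBU]
2. ∠CBU = 134°  [linear pair at B on NC]
3. ∠NCU = 16°  [△NUC]
4. ∠CUX = 30°  [△UBC]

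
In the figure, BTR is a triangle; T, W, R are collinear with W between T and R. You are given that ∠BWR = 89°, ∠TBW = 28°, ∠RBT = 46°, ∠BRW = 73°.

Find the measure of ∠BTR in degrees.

∠BTR = 61°

1. ∠BWT = 91°  [linear pair at W on TR]
2. ∠BTW = 61°  [△BTW]
3. ∠BTR = 61°  [W on ray TR]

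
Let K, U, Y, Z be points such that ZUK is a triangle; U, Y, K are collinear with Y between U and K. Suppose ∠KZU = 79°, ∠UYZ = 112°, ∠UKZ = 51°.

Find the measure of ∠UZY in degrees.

∠UZY = 18°

1. ∠KUZ = 50°  [△ZUK]
2. ∠YUZ = 50°  [Y on ray UK]
3. ∠UZY = 18°  [△ZUY]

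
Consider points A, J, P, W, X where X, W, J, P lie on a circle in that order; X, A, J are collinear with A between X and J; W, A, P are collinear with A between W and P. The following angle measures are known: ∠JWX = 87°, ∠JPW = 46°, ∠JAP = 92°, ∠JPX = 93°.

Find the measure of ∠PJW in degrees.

∠PJW = 89°

1. ∠PJX = 42°  [△JAP]
2. ∠JXP = 45°  [△XJP]
3. ∠JWP = 45°  [same arc JP]
4. ∠PJW = 89°  [△WJP]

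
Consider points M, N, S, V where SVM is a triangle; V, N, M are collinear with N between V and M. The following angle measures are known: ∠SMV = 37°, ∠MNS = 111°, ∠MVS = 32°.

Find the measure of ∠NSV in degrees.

1. ∠SNV = 69°  [linear pair at N on VM]
2. ∠NVS = 32°  [N on ray VM]
3. ∠NSV = 79°  [△SVN]

∠NSV = 79°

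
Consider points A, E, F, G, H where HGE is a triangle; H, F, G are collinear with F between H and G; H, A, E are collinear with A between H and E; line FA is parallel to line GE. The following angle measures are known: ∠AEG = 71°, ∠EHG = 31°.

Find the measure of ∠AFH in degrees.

∠AFH = 78°

1. ∠GEH = 71°  [A on ray EH]
2. ∠EGH = 78°  [△HGE]
3. ∠AFH = 78°  [FA∥GE, corresponding at F]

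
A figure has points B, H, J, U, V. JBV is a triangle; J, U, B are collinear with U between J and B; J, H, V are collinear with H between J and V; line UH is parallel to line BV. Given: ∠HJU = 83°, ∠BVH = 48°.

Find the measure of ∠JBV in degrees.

1. ∠BJV = 83°  [U on JB, H on JV]
2. ∠BVJ = 48°  [H on ray VJ]
3. ∠JBV = 49°  [△JBV]

∠JBV = 49°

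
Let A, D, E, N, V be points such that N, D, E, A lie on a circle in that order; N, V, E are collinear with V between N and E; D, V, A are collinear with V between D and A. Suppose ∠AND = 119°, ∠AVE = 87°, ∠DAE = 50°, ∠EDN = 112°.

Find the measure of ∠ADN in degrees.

∠ADN = 43°

1. ∠DVN = 87°  [vertical angles at V]
2. ∠DNE = 50°  [same arc DE]
3. ∠ADN = 43°  [△NVD]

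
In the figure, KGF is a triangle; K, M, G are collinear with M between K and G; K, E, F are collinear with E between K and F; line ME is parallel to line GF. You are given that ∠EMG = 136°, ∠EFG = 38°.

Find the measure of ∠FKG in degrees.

1. ∠EMK = 44°  [linear pair at M on KG]
2. ∠GFK = 38°  [E on ray FK]
3. ∠FGK = 44°  [ME∥GF, corresponding at M]
4. ∠FKG = 98°  [△KGF]

∠FKG = 98°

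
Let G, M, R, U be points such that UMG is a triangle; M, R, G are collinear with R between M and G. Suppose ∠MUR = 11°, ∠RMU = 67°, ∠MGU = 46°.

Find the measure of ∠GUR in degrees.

∠GUR = 56°

1. ∠MRU = 102°  [△UMR]
2. ∠RGU = 46°  [R on ray GM]
3. ∠GRU = 78°  [linear pair at R on MG]
4. ∠GUR = 56°  [△URG]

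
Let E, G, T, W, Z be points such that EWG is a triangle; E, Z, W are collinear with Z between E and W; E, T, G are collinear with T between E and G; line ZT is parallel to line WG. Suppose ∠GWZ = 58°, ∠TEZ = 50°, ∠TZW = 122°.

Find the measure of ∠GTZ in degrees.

1. ∠EZT = 58°  [linear pair at Z on EW]
2. ∠ETZ = 72°  [△EZT]
3. ∠GTZ = 108°  [linear pair at T on EG]

∠GTZ = 108°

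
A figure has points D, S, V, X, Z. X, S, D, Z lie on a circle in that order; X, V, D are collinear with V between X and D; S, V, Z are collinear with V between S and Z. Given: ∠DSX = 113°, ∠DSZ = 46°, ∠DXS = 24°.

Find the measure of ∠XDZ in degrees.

∠XDZ = 67°

1. ∠DZX = 67°  [cyclic XSDZ, opposite ∠S+∠Z]
2. ∠DXZ = 46°  [same arc DZ]
3. ∠XDZ = 67°  [△XDZ]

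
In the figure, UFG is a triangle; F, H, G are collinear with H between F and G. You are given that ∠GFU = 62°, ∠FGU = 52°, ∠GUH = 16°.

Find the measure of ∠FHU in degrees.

∠FHU = 68°

1. ∠HGU = 52°  [H on ray GF]
2. ∠GHU = 112°  [△UHG]
3. ∠FHU = 68°  [linear pair at H on FG]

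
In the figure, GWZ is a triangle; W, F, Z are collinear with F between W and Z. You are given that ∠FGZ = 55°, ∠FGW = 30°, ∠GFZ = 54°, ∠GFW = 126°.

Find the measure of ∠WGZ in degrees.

1. ∠FZG = 71°  [△GFZ]
2. ∠FWG = 24°  [△GWF]
3. ∠GZW = 71°  [F on ray ZW]
4. ∠GWZ = 24°  [F on ray WZ]
5. ∠WGZ = 85°  [△GWZ]

∠WGZ = 85°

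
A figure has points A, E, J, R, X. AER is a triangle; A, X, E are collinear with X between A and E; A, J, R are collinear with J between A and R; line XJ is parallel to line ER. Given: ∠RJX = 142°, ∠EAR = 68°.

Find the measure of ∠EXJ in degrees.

∠EXJ = 106°

1. ∠AJX = 38°  [linear pair at J on AR]
2. ∠JAX = 68°  [X on AE, J on AR]
3. ∠AXJ = 74°  [△AXJ]
4. ∠EXJ = 106°  [linear pair at X on AE]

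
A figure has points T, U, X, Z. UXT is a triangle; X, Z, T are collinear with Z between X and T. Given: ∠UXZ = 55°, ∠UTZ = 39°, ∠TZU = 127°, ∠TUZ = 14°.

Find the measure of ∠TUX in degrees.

∠TUX = 86°

1. ∠TXU = 55°  [Z on ray XT]
2. ∠UTX = 39°  [Z on ray TX]
3. ∠TUX = 86°  [△UXT]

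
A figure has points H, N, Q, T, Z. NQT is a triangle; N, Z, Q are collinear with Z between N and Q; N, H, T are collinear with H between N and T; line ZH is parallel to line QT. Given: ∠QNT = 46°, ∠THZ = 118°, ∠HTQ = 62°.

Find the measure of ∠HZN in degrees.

1. ∠HNZ = 46°  [Z on NQ, H on NT]
2. ∠NHZ = 62°  [linear pair at H on NT]
3. ∠HZN = 72°  [△NZH]

∠HZN = 72°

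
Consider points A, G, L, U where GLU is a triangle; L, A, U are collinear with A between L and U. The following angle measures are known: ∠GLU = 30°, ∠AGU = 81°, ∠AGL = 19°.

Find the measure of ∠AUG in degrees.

1. ∠ALG = 30°  [A on ray LU]
2. ∠GAL = 131°  [△GLA]
3. ∠GAU = 49°  [linear pair at A on LU]
4. ∠AUG = 50°  [△GAU]

∠AUG = 50°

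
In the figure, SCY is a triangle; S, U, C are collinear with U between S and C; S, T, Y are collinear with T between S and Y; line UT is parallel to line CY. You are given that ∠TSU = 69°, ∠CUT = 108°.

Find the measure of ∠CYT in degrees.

1. ∠SUT = 72°  [linear pair at U on SC]
2. ∠STU = 39°  [△SUT]
3. ∠UTY = 141°  [linear pair at T on SY]
4. ∠CYT = 39°  [UT∥CY, co-interior at Y–T]

∠CYT = 39°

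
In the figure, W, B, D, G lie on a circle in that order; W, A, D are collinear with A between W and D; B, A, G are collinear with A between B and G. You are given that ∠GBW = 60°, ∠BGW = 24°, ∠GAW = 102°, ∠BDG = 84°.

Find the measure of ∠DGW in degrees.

∠DGW = 66°

1. ∠GDW = 60°  [same arc WG]
2. ∠DWG = 54°  [△WAG]
3. ∠DGW = 66°  [△WDG]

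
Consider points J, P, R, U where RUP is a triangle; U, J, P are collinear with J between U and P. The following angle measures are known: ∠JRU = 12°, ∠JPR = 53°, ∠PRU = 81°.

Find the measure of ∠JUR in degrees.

1. ∠RPU = 53°  [J on ray PU]
2. ∠PUR = 46°  [△RUP]
3. ∠JUR = 46°  [J on ray UP]

∠JUR = 46°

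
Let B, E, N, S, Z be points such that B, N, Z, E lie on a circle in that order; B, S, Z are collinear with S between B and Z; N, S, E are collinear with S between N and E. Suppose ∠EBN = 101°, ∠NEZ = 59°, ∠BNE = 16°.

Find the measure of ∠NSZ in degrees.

1. ∠EZN = 79°  [cyclic BNZE, opposite ∠B+∠Z]
2. ∠BEN = 63°  [△BNE]
3. ∠ENZ = 42°  [△NZE]
4. ∠BZN = 63°  [same arc BN]
5. ∠NSZ = 75°  [△NSZ]

∠NSZ = 75°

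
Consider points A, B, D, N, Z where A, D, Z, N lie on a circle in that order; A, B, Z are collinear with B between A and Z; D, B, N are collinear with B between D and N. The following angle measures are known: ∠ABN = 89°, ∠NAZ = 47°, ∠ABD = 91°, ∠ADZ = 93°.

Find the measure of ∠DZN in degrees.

1. ∠NBZ = 91°  [linear pair at B on AZ]
2. ∠NDZ = 47°  [same arc ZN]
3. ∠ANZ = 87°  [cyclic ADZN, opposite ∠D+∠N]
4. ∠AZN = 46°  [△AZN]
5. ∠DNZ = 43°  [△ZBN]
6. ∠DZN = 90°  [△DZN]

∠DZN = 90°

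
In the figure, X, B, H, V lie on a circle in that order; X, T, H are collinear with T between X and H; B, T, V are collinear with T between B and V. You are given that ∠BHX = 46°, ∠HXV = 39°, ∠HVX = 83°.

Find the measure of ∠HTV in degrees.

1. ∠BVX = 46°  [same arc XB]
2. ∠VTX = 95°  [△XTV]
3. ∠HTV = 85°  [linear pair at T on XH]

∠HTV = 85°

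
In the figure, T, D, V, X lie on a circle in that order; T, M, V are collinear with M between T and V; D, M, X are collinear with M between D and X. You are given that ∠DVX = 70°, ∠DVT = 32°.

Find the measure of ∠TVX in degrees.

∠TVX = 38°

1. ∠DTX = 110°  [cyclic TDVX, opposite ∠T+∠V]
2. ∠DXT = 32°  [same arc TD]
3. ∠TDX = 38°  [△TDX]
4. ∠TVX = 38°  [same arc TX]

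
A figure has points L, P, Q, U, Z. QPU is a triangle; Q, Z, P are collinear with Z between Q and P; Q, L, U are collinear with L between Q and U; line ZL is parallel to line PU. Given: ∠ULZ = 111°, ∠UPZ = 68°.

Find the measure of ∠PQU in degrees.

∠PQU = 43°

1. ∠QLZ = 69°  [linear pair at L on QU]
2. ∠QPU = 68°  [Z on ray PQ]
3. ∠PUQ = 69°  [ZL∥PU, corresponding at L]
4. ∠PQU = 43°  [△QPU]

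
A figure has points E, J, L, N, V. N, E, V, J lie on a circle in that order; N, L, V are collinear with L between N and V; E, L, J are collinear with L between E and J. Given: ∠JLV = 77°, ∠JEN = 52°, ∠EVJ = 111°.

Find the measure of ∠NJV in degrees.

1. ∠JLN = 103°  [linear pair at L on NV]
2. ∠JVN = 52°  [same arc NJ]
3. ∠ENJ = 69°  [cyclic NEVJ, opposite ∠N+∠V]
4. ∠EJN = 59°  [△NEJ]
5. ∠JNV = 18°  [△NLJ]
6. ∠NJV = 110°  [△NVJ]

∠NJV = 110°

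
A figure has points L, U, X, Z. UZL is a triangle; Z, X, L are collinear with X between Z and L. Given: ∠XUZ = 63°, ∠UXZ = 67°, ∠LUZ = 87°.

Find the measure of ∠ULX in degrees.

∠ULX = 43°

1. ∠UZX = 50°  [△UZX]
2. ∠LZU = 50°  [X on ray ZL]
3. ∠ULZ = 43°  [△UZL]
4. ∠ULX = 43°  [X on ray LZ]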